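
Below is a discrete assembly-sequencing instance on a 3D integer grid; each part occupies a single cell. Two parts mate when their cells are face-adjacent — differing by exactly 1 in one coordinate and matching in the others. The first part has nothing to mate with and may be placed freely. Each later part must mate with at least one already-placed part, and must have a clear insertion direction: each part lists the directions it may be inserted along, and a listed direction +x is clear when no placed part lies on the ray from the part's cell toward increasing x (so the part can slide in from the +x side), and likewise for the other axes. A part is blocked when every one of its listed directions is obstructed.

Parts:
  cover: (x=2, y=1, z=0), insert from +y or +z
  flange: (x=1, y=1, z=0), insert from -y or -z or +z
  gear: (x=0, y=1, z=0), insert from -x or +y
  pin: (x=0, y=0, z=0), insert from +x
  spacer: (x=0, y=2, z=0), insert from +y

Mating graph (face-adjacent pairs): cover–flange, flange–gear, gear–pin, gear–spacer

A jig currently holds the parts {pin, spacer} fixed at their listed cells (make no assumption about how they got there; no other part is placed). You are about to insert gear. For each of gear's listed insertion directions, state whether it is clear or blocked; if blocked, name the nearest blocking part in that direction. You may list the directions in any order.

-x: ray from gear(0, 1, 0) has no placed part ⇒ clear
+y: nearest on ray is spacer@(0, 2, 0) ⇒ blocked

+y: blocked by spacer; -x: clear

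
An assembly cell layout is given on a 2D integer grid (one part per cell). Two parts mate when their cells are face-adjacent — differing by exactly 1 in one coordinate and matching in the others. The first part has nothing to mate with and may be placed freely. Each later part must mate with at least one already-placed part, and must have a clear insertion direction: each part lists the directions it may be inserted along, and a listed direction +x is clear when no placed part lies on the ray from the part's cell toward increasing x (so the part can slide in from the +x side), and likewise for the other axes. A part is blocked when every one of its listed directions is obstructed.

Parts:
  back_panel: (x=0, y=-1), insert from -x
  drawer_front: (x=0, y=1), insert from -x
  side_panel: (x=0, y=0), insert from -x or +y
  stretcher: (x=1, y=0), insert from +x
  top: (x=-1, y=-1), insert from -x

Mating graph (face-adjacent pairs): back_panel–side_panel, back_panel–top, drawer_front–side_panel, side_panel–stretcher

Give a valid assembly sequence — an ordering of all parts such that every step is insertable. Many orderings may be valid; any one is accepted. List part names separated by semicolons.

1. drawer_front@(0, 1) [-x clear] — {drawer_front}
2. side_panel@(0, 0) [-x clear] — {drawer_front, side_panel}
3. back_panel@(0, -1) [-x clear] — {back_panel, drawer_front, side_panel}
4. top@(-1, -1) [-x clear] — {back_panel, drawer_front, side_panel, top}
5. stretcher@(1, 0) [+x clear] — {back_panel, drawer_front, side_panel, stretcher, top}

drawer_front; side_panel; back_panel; top; stretcher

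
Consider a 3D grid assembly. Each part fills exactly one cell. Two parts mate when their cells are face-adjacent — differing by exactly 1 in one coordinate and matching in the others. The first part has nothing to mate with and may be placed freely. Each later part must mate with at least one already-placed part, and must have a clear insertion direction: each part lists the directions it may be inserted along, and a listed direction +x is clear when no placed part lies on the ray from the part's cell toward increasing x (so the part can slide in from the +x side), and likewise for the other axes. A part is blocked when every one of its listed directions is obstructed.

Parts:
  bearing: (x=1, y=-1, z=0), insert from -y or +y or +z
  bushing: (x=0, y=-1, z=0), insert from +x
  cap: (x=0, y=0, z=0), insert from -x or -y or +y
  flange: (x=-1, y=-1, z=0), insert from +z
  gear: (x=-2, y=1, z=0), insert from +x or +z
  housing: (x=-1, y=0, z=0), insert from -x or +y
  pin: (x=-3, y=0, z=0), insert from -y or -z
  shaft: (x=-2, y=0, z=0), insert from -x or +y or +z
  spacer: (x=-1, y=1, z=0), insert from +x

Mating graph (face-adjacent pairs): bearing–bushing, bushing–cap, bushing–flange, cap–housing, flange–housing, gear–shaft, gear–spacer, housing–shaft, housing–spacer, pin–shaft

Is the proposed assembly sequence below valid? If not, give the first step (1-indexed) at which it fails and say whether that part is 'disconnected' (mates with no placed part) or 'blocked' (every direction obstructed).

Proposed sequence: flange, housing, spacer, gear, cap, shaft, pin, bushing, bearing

1. flange@(-1, -1, 0) [+z clear] — {flange}
2. housing@(-1, 0, 0) [-x clear] — {flange, housing}
3. spacer@(-1, 1, 0) [+x clear] — {flange, housing, spacer}
4. gear@(-2, 1, 0) [+z clear] — {flange, gear, housing, spacer}
5. cap@(0, 0, 0) [-y clear] — {cap, flange, gear, housing, spacer}
6. shaft@(-2, 0, 0) [-x clear] — {cap, flange, gear, housing, shaft, spacer}
7. pin@(-3, 0, 0) [-y clear] — {cap, flange, gear, housing, pin, shaft, spacer}
8. bushing@(0, -1, 0) [+x clear] — {bushing, cap, flange, gear, housing, pin, shaft, spacer}
9. bearing@(1, -1, 0) [-y clear] — {bearing, bushing, cap, flange, gear, housing, pin, shaft, spacer}

Valid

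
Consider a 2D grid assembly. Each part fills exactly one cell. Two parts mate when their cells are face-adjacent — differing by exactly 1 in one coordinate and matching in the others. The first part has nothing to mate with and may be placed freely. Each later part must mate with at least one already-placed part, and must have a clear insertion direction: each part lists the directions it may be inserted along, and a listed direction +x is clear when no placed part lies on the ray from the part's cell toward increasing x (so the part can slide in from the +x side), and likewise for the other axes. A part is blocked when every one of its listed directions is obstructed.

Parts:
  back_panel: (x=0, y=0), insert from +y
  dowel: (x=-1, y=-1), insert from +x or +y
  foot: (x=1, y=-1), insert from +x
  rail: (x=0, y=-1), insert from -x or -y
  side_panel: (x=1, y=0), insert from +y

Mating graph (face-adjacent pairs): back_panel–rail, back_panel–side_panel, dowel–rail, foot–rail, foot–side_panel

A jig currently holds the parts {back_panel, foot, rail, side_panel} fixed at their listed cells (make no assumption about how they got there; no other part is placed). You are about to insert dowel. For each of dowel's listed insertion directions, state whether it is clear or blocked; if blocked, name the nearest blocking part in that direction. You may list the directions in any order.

+x: nearest on ray is rail@(0, -1) ⇒ blocked
+y: ray from dowel(-1, -1) has no placed part ⇒ clear

+x: blocked by rail; +y: clear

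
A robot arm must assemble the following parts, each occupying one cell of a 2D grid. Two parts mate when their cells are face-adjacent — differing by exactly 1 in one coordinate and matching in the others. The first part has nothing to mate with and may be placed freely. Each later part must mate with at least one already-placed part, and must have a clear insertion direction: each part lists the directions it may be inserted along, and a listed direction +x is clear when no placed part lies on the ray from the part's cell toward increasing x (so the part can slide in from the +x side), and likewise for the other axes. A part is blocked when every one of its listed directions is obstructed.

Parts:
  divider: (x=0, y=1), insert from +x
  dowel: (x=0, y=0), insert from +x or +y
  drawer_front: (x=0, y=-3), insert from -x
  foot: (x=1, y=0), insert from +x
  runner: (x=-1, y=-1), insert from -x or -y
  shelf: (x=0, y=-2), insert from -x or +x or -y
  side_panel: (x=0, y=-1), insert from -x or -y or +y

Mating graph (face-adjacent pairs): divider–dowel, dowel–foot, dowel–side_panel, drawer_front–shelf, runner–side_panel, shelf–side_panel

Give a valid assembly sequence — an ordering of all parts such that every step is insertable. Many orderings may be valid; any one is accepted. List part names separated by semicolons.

dowel; divider; foot; side_panel; shelf; drawer_front; runner

1. dowel@(0, 0) [+x clear] — {dowel}
2. divider@(0, 1) [+x clear] — {divider, dowel}
3. foot@(1, 0) [+x clear] — {divider, dowel, foot}
4. side_panel@(0, -1) [-x clear] — {divider, dowel, foot, side_panel}
5. shelf@(0, -2) [-x clear] — {divider, dowel, foot, shelf, side_panel}
6. drawer_front@(0, -3) [-x clear] — {divider, dowel, drawer_front, foot, shelf, side_panel}
7. runner@(-1, -1) [-x clear] — {divider, dowel, drawer_front, foot, runner, shelf, side_panel}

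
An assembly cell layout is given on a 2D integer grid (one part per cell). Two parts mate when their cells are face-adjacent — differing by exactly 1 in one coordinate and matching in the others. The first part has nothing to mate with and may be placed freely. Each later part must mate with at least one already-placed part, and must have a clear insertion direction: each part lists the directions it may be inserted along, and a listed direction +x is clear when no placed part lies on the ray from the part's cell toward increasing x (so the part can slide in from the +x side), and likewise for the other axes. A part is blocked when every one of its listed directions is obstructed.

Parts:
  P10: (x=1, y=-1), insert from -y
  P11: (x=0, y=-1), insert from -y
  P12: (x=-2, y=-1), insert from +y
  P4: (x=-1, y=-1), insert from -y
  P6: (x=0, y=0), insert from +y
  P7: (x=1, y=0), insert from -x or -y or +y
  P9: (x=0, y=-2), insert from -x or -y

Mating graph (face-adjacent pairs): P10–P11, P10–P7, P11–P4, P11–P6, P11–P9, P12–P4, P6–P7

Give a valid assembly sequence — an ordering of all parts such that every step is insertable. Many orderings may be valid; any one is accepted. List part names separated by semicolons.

P12; P4; P11; P10; P9; P6; P7

1. P12@(-2, -1) [+y clear] — {P12}
2. P4@(-1, -1) [-y clear] — {P12, P4}
3. P11@(0, -1) [-y clear] — {P11, P12, P4}
4. P10@(1, -1) [-y clear] — {P10, P11, P12, P4}
5. P9@(0, -2) [-x clear] — {P10, P11, P12, P4, P9}
6. P6@(0, 0) [+y clear] — {P10, P11, P12, P4, P6, P9}
7. P7@(1, 0) [+y clear] — {P10, P11, P12, P4, P6, P7, P9}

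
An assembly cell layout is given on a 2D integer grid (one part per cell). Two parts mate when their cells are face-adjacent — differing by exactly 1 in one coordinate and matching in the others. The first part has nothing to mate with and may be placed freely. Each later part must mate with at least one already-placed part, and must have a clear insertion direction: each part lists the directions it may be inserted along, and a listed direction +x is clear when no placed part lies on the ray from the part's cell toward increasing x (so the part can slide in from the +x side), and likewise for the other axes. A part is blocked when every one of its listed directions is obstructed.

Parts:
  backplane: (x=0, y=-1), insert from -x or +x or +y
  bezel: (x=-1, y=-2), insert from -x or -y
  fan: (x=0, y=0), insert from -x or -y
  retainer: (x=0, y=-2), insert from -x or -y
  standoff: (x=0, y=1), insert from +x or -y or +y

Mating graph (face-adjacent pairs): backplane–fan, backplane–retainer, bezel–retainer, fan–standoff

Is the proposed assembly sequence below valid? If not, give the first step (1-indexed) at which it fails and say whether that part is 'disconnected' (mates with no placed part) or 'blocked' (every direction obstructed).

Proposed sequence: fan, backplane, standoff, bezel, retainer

1. fan@(0, 0) [-x clear] — {fan}
2. backplane@(0, -1) [-x clear] — {backplane, fan}
3. standoff@(0, 1) [+x clear] — {backplane, fan, standoff}
4. bezel@(-1, -2) — no placed neighbour ⇒ disconnected

Invalid at step 4 (disconnected)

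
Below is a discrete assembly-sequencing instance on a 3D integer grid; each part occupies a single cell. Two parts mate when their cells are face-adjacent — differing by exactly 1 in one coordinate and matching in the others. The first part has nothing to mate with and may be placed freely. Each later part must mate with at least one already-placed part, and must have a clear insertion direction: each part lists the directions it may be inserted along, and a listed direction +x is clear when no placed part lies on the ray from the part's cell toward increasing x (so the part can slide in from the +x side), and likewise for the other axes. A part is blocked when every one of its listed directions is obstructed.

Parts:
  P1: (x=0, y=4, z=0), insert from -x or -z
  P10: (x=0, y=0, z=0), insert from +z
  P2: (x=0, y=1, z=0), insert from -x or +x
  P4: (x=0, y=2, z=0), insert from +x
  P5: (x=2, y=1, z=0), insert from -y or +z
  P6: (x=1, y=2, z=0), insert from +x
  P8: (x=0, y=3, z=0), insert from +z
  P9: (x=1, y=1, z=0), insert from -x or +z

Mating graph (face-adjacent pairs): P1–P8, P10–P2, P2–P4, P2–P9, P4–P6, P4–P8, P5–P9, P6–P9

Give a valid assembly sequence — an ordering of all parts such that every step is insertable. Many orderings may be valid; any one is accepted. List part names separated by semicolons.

P1; P8; P4; P6; P2; P9; P10; P5

1. P1@(0, 4, 0) [-x clear] — {P1}
2. P8@(0, 3, 0) [+z clear] — {P1, P8}
3. P4@(0, 2, 0) [+x clear] — {P1, P4, P8}
4. P6@(1, 2, 0) [+x clear] — {P1, P4, P6, P8}
5. P2@(0, 1, 0) [-x clear] — {P1, P2, P4, P6, P8}
6. P9@(1, 1, 0) [+z clear] — {P1, P2, P4, P6, P8, P9}
7. P10@(0, 0, 0) [+z clear] — {P1, P10, P2, P4, P6, P8, P9}
8. P5@(2, 1, 0) [-y clear] — {P1, P10, P2, P4, P5, P6, P8, P9}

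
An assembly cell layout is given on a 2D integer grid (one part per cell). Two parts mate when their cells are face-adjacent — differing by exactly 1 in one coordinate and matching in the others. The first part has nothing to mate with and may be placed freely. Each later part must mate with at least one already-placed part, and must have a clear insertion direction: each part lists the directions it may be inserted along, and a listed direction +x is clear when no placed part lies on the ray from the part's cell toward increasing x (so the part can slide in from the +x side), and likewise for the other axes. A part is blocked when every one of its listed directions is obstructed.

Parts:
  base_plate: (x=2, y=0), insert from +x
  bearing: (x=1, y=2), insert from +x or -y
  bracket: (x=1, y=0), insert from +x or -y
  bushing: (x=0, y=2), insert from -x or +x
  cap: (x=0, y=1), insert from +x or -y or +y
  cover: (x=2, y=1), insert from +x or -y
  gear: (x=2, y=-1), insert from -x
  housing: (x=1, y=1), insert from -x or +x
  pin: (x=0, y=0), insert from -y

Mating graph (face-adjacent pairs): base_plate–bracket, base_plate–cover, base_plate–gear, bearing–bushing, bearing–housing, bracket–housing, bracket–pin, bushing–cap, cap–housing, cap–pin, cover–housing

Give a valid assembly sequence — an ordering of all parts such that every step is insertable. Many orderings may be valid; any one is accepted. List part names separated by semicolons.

pin; bracket; housing; base_plate; cover; bearing; gear; cap; bushing

1. pin@(0, 0) [-y clear] — {pin}
2. bracket@(1, 0) [+x clear] — {bracket, pin}
3. housing@(1, 1) [-x clear] — {bracket, housing, pin}
4. base_plate@(2, 0) [+x clear] — {base_plate, bracket, housing, pin}
5. cover@(2, 1) [+x clear] — {base_plate, bracket, cover, housing, pin}
6. bearing@(1, 2) [+x clear] — {base_plate, bearing, bracket, cover, housing, pin}
7. gear@(2, -1) [-x clear] — {base_plate, bearing, bracket, cover, gear, housing, pin}
8. cap@(0, 1) [+y clear] — {base_plate, bearing, bracket, cap, cover, gear, housing, pin}
9. bushing@(0, 2) [-x clear] — {base_plate, bearing, bracket, bushing, cap, cover, gear, housing, pin}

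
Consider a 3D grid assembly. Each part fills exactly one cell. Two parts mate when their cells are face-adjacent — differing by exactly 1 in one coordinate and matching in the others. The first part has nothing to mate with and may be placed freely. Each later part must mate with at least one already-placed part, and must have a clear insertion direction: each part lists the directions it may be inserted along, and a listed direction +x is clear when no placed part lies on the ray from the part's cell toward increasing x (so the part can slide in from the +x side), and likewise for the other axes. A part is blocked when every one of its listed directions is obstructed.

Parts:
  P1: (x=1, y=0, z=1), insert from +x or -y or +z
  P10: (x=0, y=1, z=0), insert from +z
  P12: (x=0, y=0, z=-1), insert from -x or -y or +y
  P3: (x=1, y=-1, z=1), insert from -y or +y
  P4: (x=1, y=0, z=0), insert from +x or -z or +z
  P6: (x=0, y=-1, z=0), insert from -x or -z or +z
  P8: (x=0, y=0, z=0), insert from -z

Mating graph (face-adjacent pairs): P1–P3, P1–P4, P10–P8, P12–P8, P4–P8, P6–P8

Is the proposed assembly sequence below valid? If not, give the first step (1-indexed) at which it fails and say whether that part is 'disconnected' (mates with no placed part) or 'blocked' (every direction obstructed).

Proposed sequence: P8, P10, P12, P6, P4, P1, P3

Valid

1. P8@(0, 0, 0) [-z clear] — {P8}
2. P10@(0, 1, 0) [+z clear] — {P10, P8}
3. P12@(0, 0, -1) [-x clear] — {P10, P12, P8}
4. P6@(0, -1, 0) [-x clear] — {P10, P12, P6, P8}
5. P4@(1, 0, 0) [+x clear] — {P10, P12, P4, P6, P8}
6. P1@(1, 0, 1) [+x clear] — {P1, P10, P12, P4, P6, P8}
7. P3@(1, -1, 1) [-y clear] — {P1, P10, P12, P3, P4, P6, P8}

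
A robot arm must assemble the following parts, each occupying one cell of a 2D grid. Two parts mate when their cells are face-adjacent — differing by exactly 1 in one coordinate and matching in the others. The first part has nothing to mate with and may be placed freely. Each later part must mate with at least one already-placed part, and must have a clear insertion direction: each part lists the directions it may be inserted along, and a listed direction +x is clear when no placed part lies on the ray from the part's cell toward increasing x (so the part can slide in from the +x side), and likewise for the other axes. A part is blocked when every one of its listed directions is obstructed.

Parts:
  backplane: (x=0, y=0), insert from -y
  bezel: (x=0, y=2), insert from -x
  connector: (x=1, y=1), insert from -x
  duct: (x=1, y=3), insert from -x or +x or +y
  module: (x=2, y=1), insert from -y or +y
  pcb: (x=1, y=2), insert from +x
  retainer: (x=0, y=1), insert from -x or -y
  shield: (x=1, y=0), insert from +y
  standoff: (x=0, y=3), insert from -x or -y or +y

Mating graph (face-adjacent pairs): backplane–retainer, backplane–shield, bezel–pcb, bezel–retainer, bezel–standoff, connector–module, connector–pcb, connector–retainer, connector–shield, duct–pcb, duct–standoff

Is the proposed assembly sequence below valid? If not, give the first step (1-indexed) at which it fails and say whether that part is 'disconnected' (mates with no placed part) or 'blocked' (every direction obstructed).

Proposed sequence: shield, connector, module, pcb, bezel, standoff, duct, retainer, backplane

Valid

1. shield@(1, 0) [+y clear] — {shield}
2. connector@(1, 1) [-x clear] — {connector, shield}
3. module@(2, 1) [-y clear] — {connector, module, shield}
4. pcb@(1, 2) [+x clear] — {connector, module, pcb, shield}
5. bezel@(0, 2) [-x clear] — {bezel, connector, module, pcb, shield}
6. standoff@(0, 3) [-x clear] — {bezel, connector, module, pcb, shield, standoff}
7. duct@(1, 3) [+x clear] — {bezel, connector, duct, module, pcb, shield, standoff}
8. retainer@(0, 1) [-x clear] — {bezel, connector, duct, module, pcb, retainer, shield, standoff}
9. backplane@(0, 0) [-y clear] — {backplane, bezel, connector, duct, module, pcb, retainer, shield, standoff}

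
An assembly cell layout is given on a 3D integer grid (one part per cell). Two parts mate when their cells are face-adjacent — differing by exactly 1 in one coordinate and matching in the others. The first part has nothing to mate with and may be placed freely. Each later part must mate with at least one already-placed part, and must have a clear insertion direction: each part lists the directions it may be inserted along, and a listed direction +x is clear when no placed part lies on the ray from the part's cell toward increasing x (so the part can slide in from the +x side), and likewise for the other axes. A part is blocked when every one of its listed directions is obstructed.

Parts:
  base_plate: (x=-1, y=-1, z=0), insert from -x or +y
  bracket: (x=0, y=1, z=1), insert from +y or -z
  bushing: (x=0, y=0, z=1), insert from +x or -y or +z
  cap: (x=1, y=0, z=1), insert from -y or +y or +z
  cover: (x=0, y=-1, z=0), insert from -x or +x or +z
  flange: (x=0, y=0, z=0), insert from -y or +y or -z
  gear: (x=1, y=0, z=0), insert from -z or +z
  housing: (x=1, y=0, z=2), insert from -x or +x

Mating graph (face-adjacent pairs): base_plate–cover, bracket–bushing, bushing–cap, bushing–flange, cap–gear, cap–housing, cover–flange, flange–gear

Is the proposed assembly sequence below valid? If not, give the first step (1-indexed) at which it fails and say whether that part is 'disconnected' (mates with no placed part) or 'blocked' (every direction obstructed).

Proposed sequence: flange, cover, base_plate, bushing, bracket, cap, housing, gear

1. flange@(0, 0, 0) [-y clear] — {flange}
2. cover@(0, -1, 0) [-x clear] — {cover, flange}
3. base_plate@(-1, -1, 0) [-x clear] — {base_plate, cover, flange}
4. bushing@(0, 0, 1) [+x clear] — {base_plate, bushing, cover, flange}
5. bracket@(0, 1, 1) [+y clear] — {base_plate, bracket, bushing, cover, flange}
6. cap@(1, 0, 1) [-y clear] — {base_plate, bracket, bushing, cap, cover, flange}
7. housing@(1, 0, 2) [-x clear] — {base_plate, bracket, bushing, cap, cover, flange, housing}
8. gear@(1, 0, 0) [-z clear] — {base_plate, bracket, bushing, cap, cover, flange, gear, housing}

Valid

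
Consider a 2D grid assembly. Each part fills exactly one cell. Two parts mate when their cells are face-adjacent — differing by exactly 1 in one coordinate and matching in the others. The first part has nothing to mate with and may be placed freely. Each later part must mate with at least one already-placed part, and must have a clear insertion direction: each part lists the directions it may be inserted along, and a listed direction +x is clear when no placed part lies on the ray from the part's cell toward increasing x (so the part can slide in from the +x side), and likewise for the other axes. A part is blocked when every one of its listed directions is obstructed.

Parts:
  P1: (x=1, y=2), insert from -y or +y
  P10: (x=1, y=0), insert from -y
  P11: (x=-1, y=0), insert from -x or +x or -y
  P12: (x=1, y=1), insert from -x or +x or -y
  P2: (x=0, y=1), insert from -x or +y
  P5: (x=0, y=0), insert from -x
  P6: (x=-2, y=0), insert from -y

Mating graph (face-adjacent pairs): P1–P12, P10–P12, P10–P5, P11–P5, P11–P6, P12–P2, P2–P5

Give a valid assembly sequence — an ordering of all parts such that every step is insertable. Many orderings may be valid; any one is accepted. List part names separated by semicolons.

P5; P2; P12; P10; P1; P11; P6

1. P5@(0, 0) [-x clear] — {P5}
2. P2@(0, 1) [-x clear] — {P2, P5}
3. P12@(1, 1) [+x clear] — {P12, P2, P5}
4. P10@(1, 0) [-y clear] — {P10, P12, P2, P5}
5. P1@(1, 2) [+y clear] — {P1, P10, P12, P2, P5}
6. P11@(-1, 0) [-x clear] — {P1, P10, P11, P12, P2, P5}
7. P6@(-2, 0) [-y clear] — {P1, P10, P11, P12, P2, P5, P6}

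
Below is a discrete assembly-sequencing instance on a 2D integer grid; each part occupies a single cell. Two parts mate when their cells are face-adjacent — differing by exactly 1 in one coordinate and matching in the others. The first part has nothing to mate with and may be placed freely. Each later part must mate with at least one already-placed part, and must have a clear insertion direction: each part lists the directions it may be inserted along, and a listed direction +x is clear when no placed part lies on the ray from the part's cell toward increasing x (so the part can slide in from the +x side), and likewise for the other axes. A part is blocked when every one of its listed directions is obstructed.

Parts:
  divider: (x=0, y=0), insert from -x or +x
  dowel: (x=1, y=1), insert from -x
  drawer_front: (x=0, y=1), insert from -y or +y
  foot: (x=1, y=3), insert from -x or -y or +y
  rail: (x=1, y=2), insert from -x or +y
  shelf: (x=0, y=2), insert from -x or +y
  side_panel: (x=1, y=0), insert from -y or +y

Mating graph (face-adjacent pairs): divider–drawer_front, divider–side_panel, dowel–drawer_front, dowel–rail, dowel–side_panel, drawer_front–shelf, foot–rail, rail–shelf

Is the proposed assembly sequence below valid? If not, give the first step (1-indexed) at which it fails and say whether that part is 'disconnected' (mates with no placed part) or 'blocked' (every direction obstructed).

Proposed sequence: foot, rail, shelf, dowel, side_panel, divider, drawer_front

Invalid at step 7 (blocked)

1. foot@(1, 3) [-x clear] — {foot}
2. rail@(1, 2) [-x clear] — {foot, rail}
3. shelf@(0, 2) [-x clear] — {foot, rail, shelf}
4. dowel@(1, 1) [-x clear] — {dowel, foot, rail, shelf}
5. side_panel@(1, 0) [-y clear] — {dowel, foot, rail, shelf, side_panel}
6. divider@(0, 0) [-x clear] — {divider, dowel, foot, rail, shelf, side_panel}
7. drawer_front@(0, 1) — -y/+y all obstructed ⇒ blocked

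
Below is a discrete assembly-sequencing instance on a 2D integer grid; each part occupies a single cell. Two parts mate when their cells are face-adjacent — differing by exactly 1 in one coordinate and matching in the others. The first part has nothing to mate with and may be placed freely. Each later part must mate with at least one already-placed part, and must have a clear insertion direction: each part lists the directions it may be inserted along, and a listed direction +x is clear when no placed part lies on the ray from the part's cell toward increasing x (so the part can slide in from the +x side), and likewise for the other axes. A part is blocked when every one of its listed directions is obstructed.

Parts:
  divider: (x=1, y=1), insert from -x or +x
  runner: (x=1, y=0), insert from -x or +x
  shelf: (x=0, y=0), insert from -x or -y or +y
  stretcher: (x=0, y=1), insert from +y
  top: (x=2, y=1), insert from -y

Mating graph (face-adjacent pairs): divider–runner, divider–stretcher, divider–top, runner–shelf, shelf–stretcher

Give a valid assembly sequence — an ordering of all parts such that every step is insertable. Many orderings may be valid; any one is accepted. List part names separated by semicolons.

1. stretcher@(0, 1) [+y clear] — {stretcher}
2. shelf@(0, 0) [-x clear] — {shelf, stretcher}
3. divider@(1, 1) [+x clear] — {divider, shelf, stretcher}
4. top@(2, 1) [-y clear] — {divider, shelf, stretcher, top}
5. runner@(1, 0) [+x clear] — {divider, runner, shelf, stretcher, top}

stretcher; shelf; divider; top; runner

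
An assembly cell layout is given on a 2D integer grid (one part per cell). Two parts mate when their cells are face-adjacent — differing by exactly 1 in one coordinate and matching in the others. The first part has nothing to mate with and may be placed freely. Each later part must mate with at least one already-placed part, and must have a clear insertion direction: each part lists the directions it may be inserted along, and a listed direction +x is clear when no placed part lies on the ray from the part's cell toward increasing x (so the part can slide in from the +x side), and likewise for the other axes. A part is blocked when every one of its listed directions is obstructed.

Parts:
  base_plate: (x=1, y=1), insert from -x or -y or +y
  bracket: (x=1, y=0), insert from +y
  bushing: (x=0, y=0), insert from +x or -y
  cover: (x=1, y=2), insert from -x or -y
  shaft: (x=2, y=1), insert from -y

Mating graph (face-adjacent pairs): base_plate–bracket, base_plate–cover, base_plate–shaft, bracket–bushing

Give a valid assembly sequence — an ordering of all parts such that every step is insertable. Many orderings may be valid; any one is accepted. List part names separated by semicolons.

bushing; bracket; base_plate; shaft; cover

1. bushing@(0, 0) [+x clear] — {bushing}
2. bracket@(1, 0) [+y clear] — {bracket, bushing}
3. base_plate@(1, 1) [-x clear] — {base_plate, bracket, bushing}
4. shaft@(2, 1) [-y clear] — {base_plate, bracket, bushing, shaft}
5. cover@(1, 2) [-x clear] — {base_plate, bracket, bushing, cover, shaft}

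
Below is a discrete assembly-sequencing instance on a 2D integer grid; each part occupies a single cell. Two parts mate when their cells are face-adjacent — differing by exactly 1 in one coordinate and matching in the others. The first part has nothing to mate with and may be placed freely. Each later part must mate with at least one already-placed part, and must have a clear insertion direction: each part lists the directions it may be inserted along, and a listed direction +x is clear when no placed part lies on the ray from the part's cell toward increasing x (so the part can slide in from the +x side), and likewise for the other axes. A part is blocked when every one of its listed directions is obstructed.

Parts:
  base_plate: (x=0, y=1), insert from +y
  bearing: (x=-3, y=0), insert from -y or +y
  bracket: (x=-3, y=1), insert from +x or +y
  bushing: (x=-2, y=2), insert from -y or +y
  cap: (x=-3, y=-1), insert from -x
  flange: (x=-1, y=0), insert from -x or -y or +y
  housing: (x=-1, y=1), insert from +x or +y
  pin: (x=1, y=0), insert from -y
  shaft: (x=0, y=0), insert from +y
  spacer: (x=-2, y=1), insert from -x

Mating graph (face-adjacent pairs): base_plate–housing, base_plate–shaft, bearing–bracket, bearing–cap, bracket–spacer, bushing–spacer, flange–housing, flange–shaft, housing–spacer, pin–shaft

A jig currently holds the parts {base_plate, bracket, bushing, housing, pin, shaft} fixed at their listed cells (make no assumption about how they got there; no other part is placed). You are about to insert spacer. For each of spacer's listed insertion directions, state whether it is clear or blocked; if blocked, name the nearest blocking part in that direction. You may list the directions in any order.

-x: blocked by bracket

-x: nearest on ray is bracket@(-3, 1) ⇒ blocked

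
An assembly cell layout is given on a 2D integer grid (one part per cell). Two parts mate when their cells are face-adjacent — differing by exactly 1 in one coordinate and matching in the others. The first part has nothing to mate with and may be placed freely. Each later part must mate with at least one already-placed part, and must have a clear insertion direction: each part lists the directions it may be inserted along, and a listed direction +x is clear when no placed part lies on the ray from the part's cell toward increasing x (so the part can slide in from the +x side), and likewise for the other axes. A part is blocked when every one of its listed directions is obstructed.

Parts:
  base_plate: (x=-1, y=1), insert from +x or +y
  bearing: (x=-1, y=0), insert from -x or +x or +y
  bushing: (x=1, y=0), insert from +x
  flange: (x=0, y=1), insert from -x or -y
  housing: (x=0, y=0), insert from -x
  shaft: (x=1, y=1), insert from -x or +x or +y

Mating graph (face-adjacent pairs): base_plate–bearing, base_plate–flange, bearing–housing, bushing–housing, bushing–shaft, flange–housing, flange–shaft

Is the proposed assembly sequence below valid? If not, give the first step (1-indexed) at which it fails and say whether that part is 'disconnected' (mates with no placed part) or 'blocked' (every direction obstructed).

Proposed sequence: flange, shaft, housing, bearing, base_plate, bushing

Valid

1. flange@(0, 1) [-x clear] — {flange}
2. shaft@(1, 1) [+x clear] — {flange, shaft}
3. housing@(0, 0) [-x clear] — {flange, housing, shaft}
4. bearing@(-1, 0) [-x clear] — {bearing, flange, housing, shaft}
5. base_plate@(-1, 1) [+y clear] — {base_plate, bearing, flange, housing, shaft}
6. bushing@(1, 0) [+x clear] — {base_plate, bearing, bushing, flange, housing, shaft}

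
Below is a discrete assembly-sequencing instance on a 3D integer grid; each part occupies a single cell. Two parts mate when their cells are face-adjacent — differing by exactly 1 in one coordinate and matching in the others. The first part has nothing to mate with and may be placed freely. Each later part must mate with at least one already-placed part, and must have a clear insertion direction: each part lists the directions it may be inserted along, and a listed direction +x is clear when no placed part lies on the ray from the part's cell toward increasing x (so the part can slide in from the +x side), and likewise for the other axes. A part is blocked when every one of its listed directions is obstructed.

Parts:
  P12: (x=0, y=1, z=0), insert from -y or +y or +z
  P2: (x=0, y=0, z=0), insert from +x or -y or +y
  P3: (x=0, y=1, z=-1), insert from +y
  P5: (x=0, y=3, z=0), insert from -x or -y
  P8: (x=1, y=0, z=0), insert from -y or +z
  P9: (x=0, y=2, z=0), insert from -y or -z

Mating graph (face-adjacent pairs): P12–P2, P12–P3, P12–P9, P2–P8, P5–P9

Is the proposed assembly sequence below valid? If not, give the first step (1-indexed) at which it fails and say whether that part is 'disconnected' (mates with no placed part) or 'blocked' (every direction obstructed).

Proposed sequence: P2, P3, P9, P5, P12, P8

Invalid at step 2 (disconnected)

1. P2@(0, 0, 0) [+x clear] — {P2}
2. P3@(0, 1, -1) — no placed neighbour ⇒ disconnected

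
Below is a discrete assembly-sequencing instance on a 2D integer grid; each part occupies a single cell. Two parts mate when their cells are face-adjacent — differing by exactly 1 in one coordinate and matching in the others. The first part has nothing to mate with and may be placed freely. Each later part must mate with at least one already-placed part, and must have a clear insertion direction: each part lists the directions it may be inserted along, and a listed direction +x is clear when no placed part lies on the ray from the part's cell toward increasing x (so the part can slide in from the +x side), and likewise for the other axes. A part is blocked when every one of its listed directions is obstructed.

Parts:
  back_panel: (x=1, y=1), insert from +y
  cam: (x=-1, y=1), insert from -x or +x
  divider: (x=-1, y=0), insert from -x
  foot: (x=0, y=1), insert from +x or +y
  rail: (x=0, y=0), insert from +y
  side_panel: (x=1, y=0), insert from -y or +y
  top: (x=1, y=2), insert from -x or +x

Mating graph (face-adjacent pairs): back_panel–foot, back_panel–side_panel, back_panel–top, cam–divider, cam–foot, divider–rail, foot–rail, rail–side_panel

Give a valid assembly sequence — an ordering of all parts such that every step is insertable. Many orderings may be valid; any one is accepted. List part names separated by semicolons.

1. side_panel@(1, 0) [-y clear] — {side_panel}
2. back_panel@(1, 1) [+y clear] — {back_panel, side_panel}
3. rail@(0, 0) [+y clear] — {back_panel, rail, side_panel}
4. foot@(0, 1) [+y clear] — {back_panel, foot, rail, side_panel}
5. divider@(-1, 0) [-x clear] — {back_panel, divider, foot, rail, side_panel}
6. cam@(-1, 1) [-x clear] — {back_panel, cam, divider, foot, rail, side_panel}
7. top@(1, 2) [-x clear] — {back_panel, cam, divider, foot, rail, side_panel, top}

side_panel; back_panel; rail; foot; divider; cam; top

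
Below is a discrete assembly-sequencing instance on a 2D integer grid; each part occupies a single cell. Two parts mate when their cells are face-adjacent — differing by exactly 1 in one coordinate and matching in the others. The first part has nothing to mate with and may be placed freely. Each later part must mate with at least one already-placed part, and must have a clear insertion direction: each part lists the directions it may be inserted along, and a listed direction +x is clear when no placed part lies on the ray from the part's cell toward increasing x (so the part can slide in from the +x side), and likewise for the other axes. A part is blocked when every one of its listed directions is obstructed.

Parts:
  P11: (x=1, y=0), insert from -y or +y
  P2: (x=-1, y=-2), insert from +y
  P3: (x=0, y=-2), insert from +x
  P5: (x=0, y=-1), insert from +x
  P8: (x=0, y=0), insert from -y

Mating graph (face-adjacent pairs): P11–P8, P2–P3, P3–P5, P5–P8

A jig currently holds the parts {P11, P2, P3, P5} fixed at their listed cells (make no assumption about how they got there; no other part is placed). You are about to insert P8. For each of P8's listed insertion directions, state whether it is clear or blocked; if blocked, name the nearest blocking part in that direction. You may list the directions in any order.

-y: nearest on ray is P5@(0, -1) ⇒ blocked

-y: blocked by P5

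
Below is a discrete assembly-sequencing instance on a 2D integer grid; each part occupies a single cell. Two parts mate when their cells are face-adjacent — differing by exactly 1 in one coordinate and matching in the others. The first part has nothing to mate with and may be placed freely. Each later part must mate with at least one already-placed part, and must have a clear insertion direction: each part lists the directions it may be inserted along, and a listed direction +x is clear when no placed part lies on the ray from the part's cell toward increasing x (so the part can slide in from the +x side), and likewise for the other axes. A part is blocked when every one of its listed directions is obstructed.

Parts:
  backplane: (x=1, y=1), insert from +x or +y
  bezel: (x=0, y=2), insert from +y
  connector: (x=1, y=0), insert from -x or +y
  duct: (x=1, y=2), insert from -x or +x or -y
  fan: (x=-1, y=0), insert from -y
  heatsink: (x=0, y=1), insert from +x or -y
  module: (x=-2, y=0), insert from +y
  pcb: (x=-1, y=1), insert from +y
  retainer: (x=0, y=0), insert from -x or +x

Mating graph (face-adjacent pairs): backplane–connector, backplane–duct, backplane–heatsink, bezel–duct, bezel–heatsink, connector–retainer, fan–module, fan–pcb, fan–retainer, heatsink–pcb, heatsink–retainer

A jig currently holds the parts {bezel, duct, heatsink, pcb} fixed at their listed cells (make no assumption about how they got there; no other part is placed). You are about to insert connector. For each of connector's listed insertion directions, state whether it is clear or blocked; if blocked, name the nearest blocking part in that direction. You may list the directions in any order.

-x: ray from connector(1, 0) has no placed part ⇒ clear
+y: nearest on ray is duct@(1, 2) ⇒ blocked

+y: blocked by duct; -x: clear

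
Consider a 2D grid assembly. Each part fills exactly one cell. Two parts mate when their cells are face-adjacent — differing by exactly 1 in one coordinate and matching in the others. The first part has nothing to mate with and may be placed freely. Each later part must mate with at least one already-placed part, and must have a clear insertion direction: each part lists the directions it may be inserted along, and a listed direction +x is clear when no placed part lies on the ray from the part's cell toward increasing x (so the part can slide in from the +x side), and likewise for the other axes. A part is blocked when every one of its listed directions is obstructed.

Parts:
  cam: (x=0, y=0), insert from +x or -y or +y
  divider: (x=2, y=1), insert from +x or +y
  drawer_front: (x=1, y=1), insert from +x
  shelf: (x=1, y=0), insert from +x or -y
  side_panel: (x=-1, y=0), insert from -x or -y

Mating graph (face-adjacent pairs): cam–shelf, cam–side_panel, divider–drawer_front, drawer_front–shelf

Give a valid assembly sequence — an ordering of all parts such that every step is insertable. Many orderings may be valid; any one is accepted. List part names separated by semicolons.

drawer_front; divider; shelf; cam; side_panel

1. drawer_front@(1, 1) [+x clear] — {drawer_front}
2. divider@(2, 1) [+x clear] — {divider, drawer_front}
3. shelf@(1, 0) [+x clear] — {divider, drawer_front, shelf}
4. cam@(0, 0) [-y clear] — {cam, divider, drawer_front, shelf}
5. side_panel@(-1, 0) [-x clear] — {cam, divider, drawer_front, shelf, side_panel}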